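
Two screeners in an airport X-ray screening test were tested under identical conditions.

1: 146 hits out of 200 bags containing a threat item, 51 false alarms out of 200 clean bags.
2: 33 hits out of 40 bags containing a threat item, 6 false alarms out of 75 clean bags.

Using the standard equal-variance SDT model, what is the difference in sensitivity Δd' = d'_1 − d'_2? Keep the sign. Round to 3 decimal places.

Δd' = -1.068

1: z(0.7300) = 0.6128, z(0.2550) = -0.6588, d' = 1.2716
2: z(0.8250) = 0.9346, z(0.0800) = -1.4051, d' = 2.3397
Δd' = d'_1 − d'_2 = 1.2716 − 2.3397 = -1.0681
2 has the higher sensitivity.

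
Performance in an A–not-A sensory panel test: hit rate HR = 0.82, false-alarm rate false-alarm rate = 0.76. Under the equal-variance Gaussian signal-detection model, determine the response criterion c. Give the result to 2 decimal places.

c = -0.81

z(0.82) = 0.9154, z(0.76) = 0.7063
c = −½·[z(H) + z(FA)] = −0.5 × (0.9154 + 0.7063) = -0.81085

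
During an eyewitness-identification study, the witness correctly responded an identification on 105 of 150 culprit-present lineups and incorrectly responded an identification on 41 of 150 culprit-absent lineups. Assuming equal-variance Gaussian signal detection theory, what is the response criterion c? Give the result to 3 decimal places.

c = 0.039

H = 105/150 = 0.7000
FA = 41/150 = 0.2733
z(0.7000) = 0.5244, z(0.2733) = -0.6029
c = −½·[z(H) + z(FA)] = −0.5 × (0.5244 + (-0.6029)) = 0.03925
c > 0: the witness has a conservative response bias.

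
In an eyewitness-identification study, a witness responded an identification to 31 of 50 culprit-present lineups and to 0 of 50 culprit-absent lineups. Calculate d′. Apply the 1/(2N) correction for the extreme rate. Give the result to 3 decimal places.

The false-alarm rate is 0/50 = 0, so apply the 1/(2N) correction: FA → 1/(2·50) = 0.01000.
z(H) = z(0.62000) = 0.3055
z(FA) = z(0.01000) = -2.3263
d' = 0.3055 − (-2.3263) = 2.6318

d′ = 2.632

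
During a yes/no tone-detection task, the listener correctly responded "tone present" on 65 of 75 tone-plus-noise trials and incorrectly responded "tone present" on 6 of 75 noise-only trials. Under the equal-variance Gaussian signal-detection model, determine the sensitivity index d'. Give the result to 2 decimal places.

H = 65/75 = 0.8667
FA = 6/75 = 0.0800
Φ⁻¹(H) = 1.111
Φ⁻¹(FA) = -1.405
d' = z(H) − z(FA) = 1.111 − (-1.405) = 2.516

d' = 2.52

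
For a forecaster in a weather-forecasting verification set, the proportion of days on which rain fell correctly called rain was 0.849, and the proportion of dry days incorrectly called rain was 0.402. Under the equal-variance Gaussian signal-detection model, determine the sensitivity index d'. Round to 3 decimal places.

d' = 1.280

z(0.849) = 1.0322, z(0.402) = -0.2482
d' = z(H) − z(FA) = 1.0322 − (-0.2482) = 1.2804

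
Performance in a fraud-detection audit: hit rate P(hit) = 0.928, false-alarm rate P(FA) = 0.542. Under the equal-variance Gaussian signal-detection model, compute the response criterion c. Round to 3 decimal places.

c = -0.783

z(H) = z(0.928) = 1.4611
z(FA) = z(0.542) = 0.1055
c = −½·[z(H) + z(FA)] = −0.5 × (1.4611 + 0.1055) = -0.7833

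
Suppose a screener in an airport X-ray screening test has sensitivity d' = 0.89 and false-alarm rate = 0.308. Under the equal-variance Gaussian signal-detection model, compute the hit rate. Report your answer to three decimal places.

hit rate = 0.651

z(false-alarm rate) = z(0.308) = -0.5015
z(H) = z(FA) + d' = -0.5015 + 0.89 = 0.3885
hit rate = Φ(0.3885) = 0.6512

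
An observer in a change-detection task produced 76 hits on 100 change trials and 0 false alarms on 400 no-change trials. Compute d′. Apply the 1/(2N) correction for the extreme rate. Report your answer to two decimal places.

d′ = 3.73

The false-alarm rate is 0/400 = 0, so apply the 1/(2N) correction: FA → 1/(2·400) = 0.00125.
z(H) = z(0.76000) = 0.706
z(FA) = z(0.00125) = -3.023
d' = 0.706 − (-3.023) = 3.729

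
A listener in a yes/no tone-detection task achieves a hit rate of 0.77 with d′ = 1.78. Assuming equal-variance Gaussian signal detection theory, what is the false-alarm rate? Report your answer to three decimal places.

false-alarm rate = 0.149

z(hit rate) = z(0.77) = 0.7388
z(FA) = z(H) − d' = 0.7388 − 1.78 = -1.0412
false-alarm rate = Φ(-1.0412) = 0.1489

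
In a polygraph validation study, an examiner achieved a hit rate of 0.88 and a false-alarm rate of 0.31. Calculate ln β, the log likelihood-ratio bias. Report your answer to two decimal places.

Φ⁻¹(0.88) = 1.175, Φ⁻¹(0.31) = -0.496
ln β = −½·[z(H)² − z(FA)²] = −0.5 × (1.381 − 0.246) = -0.5675

ln β = -0.57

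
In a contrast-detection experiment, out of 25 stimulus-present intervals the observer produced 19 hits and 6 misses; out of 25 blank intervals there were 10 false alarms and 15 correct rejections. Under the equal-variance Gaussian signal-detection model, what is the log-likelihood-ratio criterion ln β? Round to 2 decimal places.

ln β = -0.22

H = 19/25 = 0.7600
FA = 10/25 = 0.4000
z(H) = 0.706
z(FA) = -0.253
ln β = −½·[z(H)² − z(FA)²] = −0.5 × (0.498 − 0.064) = -0.217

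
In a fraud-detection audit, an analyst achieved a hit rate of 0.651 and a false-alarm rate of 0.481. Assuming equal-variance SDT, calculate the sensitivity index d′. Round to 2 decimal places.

z(0.651) = 0.3880, z(0.481) = -0.0476
d' = z(H) − z(FA) = 0.3880 − (-0.0476) = 0.4356

d′ = 0.44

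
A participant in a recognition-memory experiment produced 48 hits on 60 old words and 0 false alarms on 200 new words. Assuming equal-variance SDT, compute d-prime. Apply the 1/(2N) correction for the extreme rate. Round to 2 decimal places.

The false-alarm rate is 0/200 = 0, so apply the 1/(2N) correction: FA → 1/(2·200) = 0.00250.
z(H) = z(0.80000) = 0.842
z(FA) = z(0.00250) = -2.807
d' = 0.842 − (-2.807) = 3.649

d-prime = 3.65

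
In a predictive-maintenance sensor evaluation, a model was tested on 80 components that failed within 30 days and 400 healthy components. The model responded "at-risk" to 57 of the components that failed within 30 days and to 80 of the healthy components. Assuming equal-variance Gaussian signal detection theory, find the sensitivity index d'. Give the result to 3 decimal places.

d' = 1.402

H = 57/80 = 0.7125
FA = 80/400 = 0.2000
z(H) = z(0.7125) = 0.5607
z(FA) = z(0.2000) = -0.8416
d' = z(H) − z(FA) = 0.5607 − (-0.8416) = 1.4023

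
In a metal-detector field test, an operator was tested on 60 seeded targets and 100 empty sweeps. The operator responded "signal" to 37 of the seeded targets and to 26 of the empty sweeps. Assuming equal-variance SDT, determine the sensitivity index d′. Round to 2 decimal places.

d′ = 0.94

H = 37/60 = 0.6167
FA = 26/100 = 0.2600
z(H) = z(0.6167) = 0.297
z(FA) = z(0.2600) = -0.643
d' = z(H) − z(FA) = 0.297 − (-0.643) = 0.940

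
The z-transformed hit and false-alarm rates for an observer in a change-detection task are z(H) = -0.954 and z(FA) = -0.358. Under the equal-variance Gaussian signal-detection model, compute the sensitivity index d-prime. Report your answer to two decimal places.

d-prime = -0.60

d' = z(H) − z(FA) = -0.954 − (-0.358) = -0.596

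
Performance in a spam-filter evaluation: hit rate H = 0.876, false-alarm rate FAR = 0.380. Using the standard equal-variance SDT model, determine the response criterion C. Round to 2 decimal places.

Φ⁻¹(0.876) = 1.1552, Φ⁻¹(0.380) = -0.3055
c = −½·[z(H) + z(FA)] = −0.5 × (1.1552 + (-0.3055)) = -0.42485
c < 0: the classifier has a liberal response bias.

C = -0.42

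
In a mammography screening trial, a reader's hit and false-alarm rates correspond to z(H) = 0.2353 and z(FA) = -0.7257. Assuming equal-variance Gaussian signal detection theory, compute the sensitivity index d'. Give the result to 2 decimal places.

d' = z(H) − z(FA) = 0.2353 − (-0.7257) = 0.9610

d' = 0.96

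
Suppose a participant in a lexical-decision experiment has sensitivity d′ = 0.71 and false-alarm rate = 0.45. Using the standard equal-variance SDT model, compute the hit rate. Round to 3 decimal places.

hit rate = 0.721

z(false-alarm rate) = z(0.45) = -0.1257
z(H) = z(FA) + d' = -0.1257 + 0.71 = 0.5843
hit rate = Φ(0.5843) = 0.7205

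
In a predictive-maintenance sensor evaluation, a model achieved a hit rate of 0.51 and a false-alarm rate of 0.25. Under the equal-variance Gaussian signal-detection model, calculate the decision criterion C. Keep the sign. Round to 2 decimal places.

z(0.51) = 0.0251, z(0.25) = -0.6745
c = −½·[z(H) + z(FA)] = −0.5 × (0.0251 + (-0.6745)) = 0.3247
c > 0: the model has a conservative response bias.

C = 0.32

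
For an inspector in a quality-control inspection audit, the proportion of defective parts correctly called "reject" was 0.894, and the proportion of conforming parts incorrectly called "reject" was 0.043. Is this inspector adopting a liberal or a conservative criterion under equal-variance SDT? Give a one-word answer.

z(H) = 1.248, z(FA) = -1.717
c = −½·(z(H) + z(FA)) = 0.2345
c > 0 → conservative criterion (biased toward responding “no”).

conservative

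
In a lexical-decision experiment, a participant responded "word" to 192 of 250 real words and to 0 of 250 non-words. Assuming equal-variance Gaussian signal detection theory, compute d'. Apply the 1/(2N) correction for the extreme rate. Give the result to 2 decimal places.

d' = 3.61

The false-alarm rate is 0/250 = 0, so apply the 1/(2N) correction: FA → 1/(2·250) = 0.00200.
z(H) = z(0.76800) = 0.732
z(FA) = z(0.00200) = -2.878
d' = 0.732 − (-2.878) = 3.610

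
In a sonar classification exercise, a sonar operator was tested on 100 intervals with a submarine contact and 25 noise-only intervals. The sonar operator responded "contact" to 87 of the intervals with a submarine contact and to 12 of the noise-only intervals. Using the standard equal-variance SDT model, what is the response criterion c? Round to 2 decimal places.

c = -0.54

H = 87/100 = 0.8700
FA = 12/25 = 0.4800
z(H) = z(0.8700) = 1.1264
z(FA) = z(0.4800) = -0.0502
c = −½·[z(H) + z(FA)] = −0.5 × (1.1264 + (-0.0502)) = -0.5381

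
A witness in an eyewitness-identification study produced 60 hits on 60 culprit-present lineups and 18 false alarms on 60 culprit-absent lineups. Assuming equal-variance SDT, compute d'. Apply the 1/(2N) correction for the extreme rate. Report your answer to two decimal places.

d' = 2.92

The hit rate is 60/60 = 1, so apply the 1/(2N) correction: H → 1 − 1/(2·60) = 0.99167.
z(H) = z(0.99167) = 2.394
z(FA) = z(0.30000) = -0.524
d' = 2.394 − (-0.524) = 2.918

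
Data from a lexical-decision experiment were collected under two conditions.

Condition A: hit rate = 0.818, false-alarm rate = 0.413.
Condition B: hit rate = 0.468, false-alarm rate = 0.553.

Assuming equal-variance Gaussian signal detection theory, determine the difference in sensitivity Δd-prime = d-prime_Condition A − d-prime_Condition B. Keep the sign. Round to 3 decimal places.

Δd-prime = 1.341

Condition A: z(0.818) = 0.9078, z(0.413) = -0.2198, d' = 1.1276
Condition B: z(0.468) = -0.0803, z(0.553) = 0.1332, d' = -0.2135
Δd' = d'_Condition A − d'_Condition B = 1.1276 − (-0.2135) = 1.3411
Condition A has the higher sensitivity.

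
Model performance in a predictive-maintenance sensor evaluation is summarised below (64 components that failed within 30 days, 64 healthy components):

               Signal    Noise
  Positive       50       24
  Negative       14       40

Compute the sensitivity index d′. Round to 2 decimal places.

H = 50/64 = 0.7812
FA = 24/64 = 0.3750
Φ⁻¹(H) = 0.776
Φ⁻¹(FA) = -0.319
d' = z(H) − z(FA) = 0.776 − (-0.319) = 1.095

d′ = 1.10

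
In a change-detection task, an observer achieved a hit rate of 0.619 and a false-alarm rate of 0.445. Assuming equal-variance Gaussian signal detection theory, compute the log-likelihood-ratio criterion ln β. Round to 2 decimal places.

Φ⁻¹(H) = 0.303
Φ⁻¹(FA) = -0.138
ln β = −½·[z(H)² − z(FA)²] = −0.5 × (0.092 − 0.019) = -0.0365

ln β = -0.04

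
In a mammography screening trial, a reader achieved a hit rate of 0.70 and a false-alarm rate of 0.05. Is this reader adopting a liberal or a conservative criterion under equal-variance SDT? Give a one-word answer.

conservative

z(H) = 0.524, z(FA) = -1.645
c = −½·(z(H) + z(FA)) = 0.5605
c > 0 → conservative criterion (biased toward responding “no”).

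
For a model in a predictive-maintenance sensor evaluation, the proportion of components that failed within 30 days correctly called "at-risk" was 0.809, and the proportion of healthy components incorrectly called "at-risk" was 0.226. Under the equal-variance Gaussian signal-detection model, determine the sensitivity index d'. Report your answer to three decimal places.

z(H) = 0.8742
z(FA) = -0.7521
d' = z(H) − z(FA) = 0.8742 − (-0.7521) = 1.6263

d' = 1.626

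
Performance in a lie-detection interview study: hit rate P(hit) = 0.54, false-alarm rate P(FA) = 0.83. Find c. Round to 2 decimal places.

c = -0.53

Φ⁻¹(H) = Φ⁻¹(0.54) = 0.100
Φ⁻¹(FA) = Φ⁻¹(0.83) = 0.954
c = −½·[z(H) + z(FA)] = −0.5 × (0.100 + 0.954) = -0.527
c < 0: the interviewer has a liberal response bias.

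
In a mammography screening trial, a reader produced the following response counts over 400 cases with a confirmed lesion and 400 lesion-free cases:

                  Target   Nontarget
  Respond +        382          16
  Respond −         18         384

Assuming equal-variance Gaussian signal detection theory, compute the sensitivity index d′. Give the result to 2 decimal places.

H = 382/400 = 0.9550
FA = 16/400 = 0.0400
z(H) = 1.6954
z(FA) = -1.7507
d' = z(H) − z(FA) = 1.6954 − (-1.7507) = 3.4461

d′ = 3.45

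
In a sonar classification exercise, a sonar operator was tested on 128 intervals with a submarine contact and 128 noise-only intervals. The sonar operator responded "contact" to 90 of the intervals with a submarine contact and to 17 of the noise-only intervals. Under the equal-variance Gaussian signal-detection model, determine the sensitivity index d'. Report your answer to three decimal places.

d' = 1.647

H = 90/128 = 0.7031
FA = 17/128 = 0.1328
z(0.7031) = 0.5333, z(0.1328) = -1.1133
d' = z(H) − z(FA) = 0.5333 − (-1.1133) = 1.6466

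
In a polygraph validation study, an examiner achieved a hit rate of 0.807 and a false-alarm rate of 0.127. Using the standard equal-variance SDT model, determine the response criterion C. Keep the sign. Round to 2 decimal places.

C = 0.14

z(H) = z(0.807) = 0.8669
z(FA) = z(0.127) = -1.1407
c = −½·[z(H) + z(FA)] = −0.5 × (0.8669 + (-1.1407)) = 0.1369
c > 0: the examiner has a conservative response bias.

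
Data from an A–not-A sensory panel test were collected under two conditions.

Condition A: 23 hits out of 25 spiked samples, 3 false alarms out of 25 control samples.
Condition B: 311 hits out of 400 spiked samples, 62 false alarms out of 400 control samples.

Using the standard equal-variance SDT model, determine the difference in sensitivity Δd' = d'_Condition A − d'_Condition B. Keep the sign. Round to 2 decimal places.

Condition A: z(0.9200) = 1.405, z(0.1200) = -1.175, d' = 2.580
Condition B: z(0.7775) = 0.764, z(0.1550) = -1.015, d' = 1.779
Δd' = d'_Condition A − d'_Condition B = 2.580 − 1.779 = 0.801
Condition A has the higher sensitivity.

Δd' = 0.80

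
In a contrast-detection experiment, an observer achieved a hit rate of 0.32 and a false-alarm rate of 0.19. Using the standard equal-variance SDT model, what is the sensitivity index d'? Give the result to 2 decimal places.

Φ⁻¹(H) = Φ⁻¹(0.32) = -0.4677
Φ⁻¹(FA) = Φ⁻¹(0.19) = -0.8779
d' = z(H) − z(FA) = -0.4677 − (-0.8779) = 0.4102

d' = 0.41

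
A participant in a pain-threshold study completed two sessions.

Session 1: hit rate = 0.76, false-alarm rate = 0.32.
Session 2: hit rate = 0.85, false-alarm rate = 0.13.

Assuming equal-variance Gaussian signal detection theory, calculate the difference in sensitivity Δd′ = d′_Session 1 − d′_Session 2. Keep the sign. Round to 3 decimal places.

Session 1: z(0.76) = 0.7063, z(0.32) = -0.4677, d' = 1.1740
Session 2: z(0.85) = 1.0364, z(0.13) = -1.1264, d' = 2.1628
Δd' = d'_Session 1 − d'_Session 2 = 1.1740 − 2.1628 = -0.9888
Session 2 has the higher sensitivity.

Δd′ = -0.989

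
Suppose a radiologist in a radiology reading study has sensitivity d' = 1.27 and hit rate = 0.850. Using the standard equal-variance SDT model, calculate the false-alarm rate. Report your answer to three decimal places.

z(hit rate) = z(0.850) = 1.0364
z(FA) = z(H) − d' = 1.0364 − 1.27 = -0.2336
false-alarm rate = Φ(-0.2336) = 0.4076

false-alarm rate = 0.408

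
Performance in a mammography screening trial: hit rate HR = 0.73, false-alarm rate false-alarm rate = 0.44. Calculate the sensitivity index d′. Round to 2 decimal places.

d′ = 0.76

Φ⁻¹(H) = 0.613
Φ⁻¹(FA) = -0.151
d' = z(H) − z(FA) = 0.613 − (-0.151) = 0.764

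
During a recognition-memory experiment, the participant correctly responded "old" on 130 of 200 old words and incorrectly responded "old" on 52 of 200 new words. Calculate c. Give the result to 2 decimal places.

c = 0.13

H = 130/200 = 0.6500
FA = 52/200 = 0.2600
Φ⁻¹(H) = 0.3853
Φ⁻¹(FA) = -0.6433
c = −½·[z(H) + z(FA)] = −0.5 × (0.3853 + (-0.6433)) = 0.1290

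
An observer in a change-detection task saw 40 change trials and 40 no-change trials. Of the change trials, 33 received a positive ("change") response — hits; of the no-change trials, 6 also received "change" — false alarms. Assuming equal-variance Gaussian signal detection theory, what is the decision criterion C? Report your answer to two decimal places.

C = 0.05

H = 33/40 = 0.8250
FA = 6/40 = 0.1500
z(H) = 0.935
z(FA) = -1.036
c = −½·[z(H) + z(FA)] = −0.5 × (0.935 + (-1.036)) = 0.0505
c > 0: the observer has a conservative response bias.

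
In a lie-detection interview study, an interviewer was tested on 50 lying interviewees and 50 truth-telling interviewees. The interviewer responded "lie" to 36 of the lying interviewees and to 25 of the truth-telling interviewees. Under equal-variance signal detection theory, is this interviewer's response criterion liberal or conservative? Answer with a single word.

z(H) = 0.583, z(FA) = 0.000
c = −½·(z(H) + z(FA)) = -0.2915
c < 0 → liberal criterion (biased toward responding “yes”).

liberal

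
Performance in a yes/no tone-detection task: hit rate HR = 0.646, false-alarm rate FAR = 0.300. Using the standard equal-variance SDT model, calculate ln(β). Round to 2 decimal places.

z(H) = 0.375
z(FA) = -0.524
ln β = −½·[z(H)² − z(FA)²] = −0.5 × (0.141 − 0.275) = 0.067

ln β = 0.07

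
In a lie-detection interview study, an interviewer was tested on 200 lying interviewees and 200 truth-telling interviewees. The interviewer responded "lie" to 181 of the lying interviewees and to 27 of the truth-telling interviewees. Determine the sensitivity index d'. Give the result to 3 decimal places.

d' = 2.414

H = 181/200 = 0.9050
FA = 27/200 = 0.1350
Φ⁻¹(H) = Φ⁻¹(0.9050) = 1.3106
Φ⁻¹(FA) = Φ⁻¹(0.1350) = -1.1031
d' = z(H) − z(FA) = 1.3106 − (-1.1031) = 2.4137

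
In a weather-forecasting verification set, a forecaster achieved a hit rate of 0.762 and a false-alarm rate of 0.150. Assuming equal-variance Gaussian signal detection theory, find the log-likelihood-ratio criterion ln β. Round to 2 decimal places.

Φ⁻¹(H) = 0.713
Φ⁻¹(FA) = -1.036
ln β = −½·[z(H)² − z(FA)²] = −0.5 × (0.508 − 1.073) = 0.2825

ln β = 0.28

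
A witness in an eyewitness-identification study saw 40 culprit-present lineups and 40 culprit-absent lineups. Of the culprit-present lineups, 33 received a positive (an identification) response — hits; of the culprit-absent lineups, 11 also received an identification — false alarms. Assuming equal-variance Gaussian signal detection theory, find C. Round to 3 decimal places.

C = -0.168

H = 33/40 = 0.8250
FA = 11/40 = 0.2750
z(H) = z(0.8250) = 0.9346
z(FA) = z(0.2750) = -0.5978
c = −½·[z(H) + z(FA)] = −0.5 × (0.9346 + (-0.5978)) = -0.1684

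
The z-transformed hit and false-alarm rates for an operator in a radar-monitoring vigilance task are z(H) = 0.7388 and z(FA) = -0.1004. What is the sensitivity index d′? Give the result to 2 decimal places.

d′ = 0.84

d' = z(H) − z(FA) = 0.7388 − (-0.1004) = 0.8392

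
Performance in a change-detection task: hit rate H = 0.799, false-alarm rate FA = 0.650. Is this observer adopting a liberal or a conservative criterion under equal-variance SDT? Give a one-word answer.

z(H) = 0.838, z(FA) = 0.385
c = −½·(z(H) + z(FA)) = -0.6115
c < 0 → liberal criterion (biased toward responding “yes”).

liberal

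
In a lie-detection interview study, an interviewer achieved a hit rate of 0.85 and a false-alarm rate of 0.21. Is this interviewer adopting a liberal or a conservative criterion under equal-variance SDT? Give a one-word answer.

liberal

z(H) = 1.036, z(FA) = -0.806
c = −½·(z(H) + z(FA)) = -0.115
c < 0 → liberal criterion (biased toward responding “yes”).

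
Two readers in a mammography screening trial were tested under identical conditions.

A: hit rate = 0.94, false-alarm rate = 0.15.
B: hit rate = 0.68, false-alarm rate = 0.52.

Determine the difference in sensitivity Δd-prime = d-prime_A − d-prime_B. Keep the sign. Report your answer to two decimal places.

Δd-prime = 2.17

A: z(0.94) = 1.555, z(0.15) = -1.036, d' = 2.591
B: z(0.68) = 0.468, z(0.52) = 0.050, d' = 0.418
Δd' = d'_A − d'_B = 2.591 − 0.418 = 2.173
A has the higher sensitivity.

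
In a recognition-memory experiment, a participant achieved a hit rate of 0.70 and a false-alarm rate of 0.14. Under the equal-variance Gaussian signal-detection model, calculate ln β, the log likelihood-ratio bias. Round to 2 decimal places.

ln β = 0.45

z(H) = z(0.70) = 0.524
z(FA) = z(0.14) = -1.080
ln β = −½·[z(H)² − z(FA)²] = −0.5 × (0.275 − 1.166) = 0.4455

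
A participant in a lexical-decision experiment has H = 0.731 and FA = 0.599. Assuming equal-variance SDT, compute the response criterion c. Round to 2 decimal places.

c = -0.43

Φ⁻¹(H) = Φ⁻¹(0.731) = 0.6158
Φ⁻¹(FA) = Φ⁻¹(0.599) = 0.2508
c = −½·[z(H) + z(FA)] = −0.5 × (0.6158 + 0.2508) = -0.4333
c < 0: the participant has a liberal response bias.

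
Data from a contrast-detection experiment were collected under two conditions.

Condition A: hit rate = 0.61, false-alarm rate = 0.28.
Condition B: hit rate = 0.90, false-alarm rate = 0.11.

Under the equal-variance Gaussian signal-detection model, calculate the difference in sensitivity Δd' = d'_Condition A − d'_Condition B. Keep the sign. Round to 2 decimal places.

Condition A: z(0.61) = 0.279, z(0.28) = -0.583, d' = 0.862
Condition B: z(0.90) = 1.282, z(0.11) = -1.227, d' = 2.509
Δd' = d'_Condition A − d'_Condition B = 0.862 − 2.509 = -1.647
Condition B has the higher sensitivity.

Δd' = -1.65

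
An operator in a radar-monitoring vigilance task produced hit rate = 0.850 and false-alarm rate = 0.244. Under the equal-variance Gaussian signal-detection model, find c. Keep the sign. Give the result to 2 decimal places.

c = -0.17

z(H) = 1.036
z(FA) = -0.693
c = −½·[z(H) + z(FA)] = −0.5 × (1.036 + (-0.693)) = -0.1715
c < 0: the operator has a liberal response bias.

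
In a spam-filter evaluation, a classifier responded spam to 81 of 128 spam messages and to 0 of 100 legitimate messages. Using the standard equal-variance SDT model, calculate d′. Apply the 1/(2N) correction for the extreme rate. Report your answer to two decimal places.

d′ = 2.92

The false-alarm rate is 0/100 = 0, so apply the 1/(2N) correction: FA → 1/(2·100) = 0.00500.
z(H) = z(0.63281) = 0.339
z(FA) = z(0.00500) = -2.576
d' = 0.339 − (-2.576) = 2.915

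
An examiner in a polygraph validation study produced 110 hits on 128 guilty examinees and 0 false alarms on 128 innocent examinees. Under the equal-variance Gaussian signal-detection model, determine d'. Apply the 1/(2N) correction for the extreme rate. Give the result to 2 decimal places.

The false-alarm rate is 0/128 = 0, so apply the 1/(2N) correction: FA → 1/(2·128) = 0.00391.
z(H) = z(0.85938) = 1.078
z(FA) = z(0.00391) = -2.660
d' = 1.078 − (-2.660) = 3.738

d' = 3.74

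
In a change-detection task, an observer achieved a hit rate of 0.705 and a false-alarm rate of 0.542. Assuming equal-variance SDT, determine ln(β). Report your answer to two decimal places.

ln β = -0.14

z(0.705) = 0.539, z(0.542) = 0.105
ln β = −½·[z(H)² − z(FA)²] = −0.5 × (0.291 − 0.011) = -0.140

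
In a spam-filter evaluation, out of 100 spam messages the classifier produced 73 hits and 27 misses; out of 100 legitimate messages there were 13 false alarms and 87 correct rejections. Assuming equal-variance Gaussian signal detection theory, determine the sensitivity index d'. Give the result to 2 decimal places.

d' = 1.74

H = 73/100 = 0.7300
FA = 13/100 = 0.1300
Φ⁻¹(H) = Φ⁻¹(0.7300) = 0.6128
Φ⁻¹(FA) = Φ⁻¹(0.1300) = -1.1264
d' = z(H) − z(FA) = 0.6128 − (-1.1264) = 1.7392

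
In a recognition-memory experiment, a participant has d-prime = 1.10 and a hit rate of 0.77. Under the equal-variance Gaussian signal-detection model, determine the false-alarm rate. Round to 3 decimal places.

z(hit rate) = z(0.77) = 0.7388
z(FA) = z(H) − d' = 0.7388 − 1.10 = -0.3612
false-alarm rate = Φ(-0.3612) = 0.3590

false-alarm rate = 0.359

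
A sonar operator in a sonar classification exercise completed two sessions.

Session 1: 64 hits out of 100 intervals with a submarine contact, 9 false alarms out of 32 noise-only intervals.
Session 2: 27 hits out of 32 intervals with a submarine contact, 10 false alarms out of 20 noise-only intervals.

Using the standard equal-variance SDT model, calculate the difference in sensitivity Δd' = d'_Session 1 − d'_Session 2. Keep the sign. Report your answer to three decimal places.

Session 1: z(0.6400) = 0.3585, z(0.2812) = -0.5793, d' = 0.9378
Session 2: z(0.8438) = 1.0102, z(0.5000) = 0.0000, d' = 1.0102
Δd' = d'_Session 1 − d'_Session 2 = 0.9378 − 1.0102 = -0.0724
Session 2 has the higher sensitivity.

Δd' = -0.072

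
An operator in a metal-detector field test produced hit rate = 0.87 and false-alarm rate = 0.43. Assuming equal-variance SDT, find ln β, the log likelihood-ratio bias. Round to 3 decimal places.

ln β = -0.619

Φ⁻¹(H) = 1.1264
Φ⁻¹(FA) = -0.1764
ln β = −½·[z(H)² − z(FA)²] = −0.5 × (1.2688 − 0.0311) = -0.61885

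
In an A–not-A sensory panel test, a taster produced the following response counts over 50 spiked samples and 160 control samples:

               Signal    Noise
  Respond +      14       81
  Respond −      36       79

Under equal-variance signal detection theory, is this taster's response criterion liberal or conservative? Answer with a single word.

conservative

z(H) = -0.583, z(FA) = 0.016
c = −½·(z(H) + z(FA)) = 0.2835
c > 0 → conservative criterion (biased toward responding “no”).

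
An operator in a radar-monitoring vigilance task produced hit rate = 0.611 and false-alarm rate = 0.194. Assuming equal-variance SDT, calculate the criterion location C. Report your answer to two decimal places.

C = 0.29

z(H) = z(0.611) = 0.2819
z(FA) = z(0.194) = -0.8633
c = −½·[z(H) + z(FA)] = −0.5 × (0.2819 + (-0.8633)) = 0.2907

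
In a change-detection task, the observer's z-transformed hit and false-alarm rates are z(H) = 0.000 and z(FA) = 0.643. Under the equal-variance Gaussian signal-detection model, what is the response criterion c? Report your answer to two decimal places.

c = −½·[z(H) + z(FA)] = −½·(0.000 + 0.643) = -0.3215

c = -0.32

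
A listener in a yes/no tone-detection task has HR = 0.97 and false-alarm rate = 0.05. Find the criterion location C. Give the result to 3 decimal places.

Φ⁻¹(H) = 1.8808
Φ⁻¹(FA) = -1.6449
c = −½·[z(H) + z(FA)] = −0.5 × (1.8808 + (-1.6449)) = -0.11795
c < 0: the listener has a liberal response bias.

C = -0.118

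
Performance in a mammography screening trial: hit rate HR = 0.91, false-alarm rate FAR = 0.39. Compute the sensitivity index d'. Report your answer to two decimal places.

Φ⁻¹(H) = Φ⁻¹(0.91) = 1.3408
Φ⁻¹(FA) = Φ⁻¹(0.39) = -0.2793
d' = z(H) − z(FA) = 1.3408 − (-0.2793) = 1.6201

d' = 1.62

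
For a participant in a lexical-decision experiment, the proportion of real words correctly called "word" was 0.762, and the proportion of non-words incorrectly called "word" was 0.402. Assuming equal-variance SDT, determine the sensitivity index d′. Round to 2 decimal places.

Φ⁻¹(H) = 0.713
Φ⁻¹(FA) = -0.248
d' = z(H) − z(FA) = 0.713 − (-0.248) = 0.961

d′ = 0.96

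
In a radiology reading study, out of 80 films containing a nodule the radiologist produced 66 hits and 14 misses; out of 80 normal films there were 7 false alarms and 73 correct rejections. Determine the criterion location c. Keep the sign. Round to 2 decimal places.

c = 0.21

H = 66/80 = 0.8250
FA = 7/80 = 0.0875
z(0.8250) = 0.935, z(0.0875) = -1.356
c = −½·[z(H) + z(FA)] = −0.5 × (0.935 + (-1.356)) = 0.2105
c > 0: the radiologist has a conservative response bias.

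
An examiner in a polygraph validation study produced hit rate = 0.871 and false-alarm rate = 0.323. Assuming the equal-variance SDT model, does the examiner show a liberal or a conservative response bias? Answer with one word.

z(H) = 1.131, z(FA) = -0.459
c = −½·(z(H) + z(FA)) = -0.336
c < 0 → liberal criterion (biased toward responding “yes”).

liberal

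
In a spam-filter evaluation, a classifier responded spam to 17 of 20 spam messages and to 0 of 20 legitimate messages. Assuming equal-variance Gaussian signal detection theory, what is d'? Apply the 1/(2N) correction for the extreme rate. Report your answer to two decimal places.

d' = 3.00

The false-alarm rate is 0/20 = 0, so apply the 1/(2N) correction: FA → 1/(2·20) = 0.02500.
z(H) = z(0.85000) = 1.036
z(FA) = z(0.02500) = -1.960
d' = 1.036 − (-1.960) = 2.996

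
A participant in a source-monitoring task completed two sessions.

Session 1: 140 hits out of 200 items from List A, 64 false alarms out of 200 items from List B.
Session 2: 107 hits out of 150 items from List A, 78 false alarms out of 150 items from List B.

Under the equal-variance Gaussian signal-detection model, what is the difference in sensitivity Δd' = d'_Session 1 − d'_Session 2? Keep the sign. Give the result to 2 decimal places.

Session 1: z(0.7000) = 0.524, z(0.3200) = -0.468, d' = 0.992
Session 2: z(0.7133) = 0.563, z(0.5200) = 0.050, d' = 0.513
Δd' = d'_Session 1 − d'_Session 2 = 0.992 − 0.513 = 0.479
Session 1 has the higher sensitivity.

Δd' = 0.48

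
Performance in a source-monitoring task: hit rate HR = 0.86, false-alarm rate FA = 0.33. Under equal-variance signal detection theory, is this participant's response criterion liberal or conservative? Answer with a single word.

z(H) = 1.080, z(FA) = -0.440
c = −½·(z(H) + z(FA)) = -0.320
c < 0 → liberal criterion (biased toward responding “yes”).

liberal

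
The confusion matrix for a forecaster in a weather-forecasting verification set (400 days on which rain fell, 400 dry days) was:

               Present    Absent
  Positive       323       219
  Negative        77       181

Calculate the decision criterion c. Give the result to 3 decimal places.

H = 323/400 = 0.8075
FA = 219/400 = 0.5475
z(H) = z(0.8075) = 0.8687
z(FA) = z(0.5475) = 0.1193
c = −½·[z(H) + z(FA)] = −0.5 × (0.8687 + 0.1193) = -0.4940

c = -0.494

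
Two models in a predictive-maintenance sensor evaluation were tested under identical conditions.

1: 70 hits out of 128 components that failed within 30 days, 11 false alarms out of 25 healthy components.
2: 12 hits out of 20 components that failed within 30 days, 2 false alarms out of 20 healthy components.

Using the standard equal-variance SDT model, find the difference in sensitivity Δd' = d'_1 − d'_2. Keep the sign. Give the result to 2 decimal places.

1: z(0.5469) = 0.118, z(0.4400) = -0.151, d' = 0.269
2: z(0.6000) = 0.253, z(0.1000) = -1.282, d' = 1.535
Δd' = d'_1 − d'_2 = 0.269 − 1.535 = -1.266
2 has the higher sensitivity.

Δd' = -1.27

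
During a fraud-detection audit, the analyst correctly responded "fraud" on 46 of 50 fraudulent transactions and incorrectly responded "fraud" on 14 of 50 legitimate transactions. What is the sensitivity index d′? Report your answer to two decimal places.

d′ = 1.99

H = 46/50 = 0.9200
FA = 14/50 = 0.2800
z(H) = 1.4051
z(FA) = -0.5828
d' = z(H) − z(FA) = 1.4051 − (-0.5828) = 1.9879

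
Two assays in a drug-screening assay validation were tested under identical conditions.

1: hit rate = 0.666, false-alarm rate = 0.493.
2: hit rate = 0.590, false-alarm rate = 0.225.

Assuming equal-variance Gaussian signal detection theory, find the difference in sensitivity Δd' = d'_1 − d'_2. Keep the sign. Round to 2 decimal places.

Δd' = -0.54

1: z(0.666) = 0.429, z(0.493) = -0.018, d' = 0.447
2: z(0.590) = 0.228, z(0.225) = -0.755, d' = 0.983
Δd' = d'_1 − d'_2 = 0.447 − 0.983 = -0.536
2 has the higher sensitivity.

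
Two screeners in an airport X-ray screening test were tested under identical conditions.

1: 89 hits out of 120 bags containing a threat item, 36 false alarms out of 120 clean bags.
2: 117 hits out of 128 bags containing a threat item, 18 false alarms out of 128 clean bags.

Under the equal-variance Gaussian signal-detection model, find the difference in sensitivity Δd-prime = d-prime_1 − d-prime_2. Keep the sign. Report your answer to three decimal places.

Δd-prime = -1.271

1: z(0.7417) = 0.6486, z(0.3000) = -0.5244, d' = 1.1730
2: z(0.9141) = 1.3664, z(0.1406) = -1.0776, d' = 2.4440
Δd' = d'_1 − d'_2 = 1.1730 − 2.4440 = -1.2710
2 has the higher sensitivity.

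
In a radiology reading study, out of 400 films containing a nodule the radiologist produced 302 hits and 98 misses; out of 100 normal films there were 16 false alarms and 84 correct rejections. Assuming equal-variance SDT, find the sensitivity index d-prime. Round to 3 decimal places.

H = 302/400 = 0.7550
FA = 16/100 = 0.1600
z(H) = z(0.7550) = 0.6903
z(FA) = z(0.1600) = -0.9945
d' = z(H) − z(FA) = 0.6903 − (-0.9945) = 1.6848

d-prime = 1.685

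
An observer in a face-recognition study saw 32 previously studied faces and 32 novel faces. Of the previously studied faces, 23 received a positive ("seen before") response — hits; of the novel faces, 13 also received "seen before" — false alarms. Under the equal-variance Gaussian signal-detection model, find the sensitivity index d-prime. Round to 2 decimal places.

H = 23/32 = 0.7188
FA = 13/32 = 0.4062
Φ⁻¹(H) = Φ⁻¹(0.7188) = 0.5793
Φ⁻¹(FA) = Φ⁻¹(0.4062) = -0.2373
d' = z(H) − z(FA) = 0.5793 − (-0.2373) = 0.8166

d-prime = 0.82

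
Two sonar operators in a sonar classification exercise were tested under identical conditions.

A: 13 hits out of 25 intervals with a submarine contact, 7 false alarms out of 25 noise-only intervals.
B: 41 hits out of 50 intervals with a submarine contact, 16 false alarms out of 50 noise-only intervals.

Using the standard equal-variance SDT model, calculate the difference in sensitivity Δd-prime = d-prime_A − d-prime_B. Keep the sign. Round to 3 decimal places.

Δd-prime = -0.750

A: z(0.5200) = 0.0502, z(0.2800) = -0.5828, d' = 0.6330
B: z(0.8200) = 0.9154, z(0.3200) = -0.4677, d' = 1.3831
Δd' = d'_A − d'_B = 0.6330 − 1.3831 = -0.7501
B has the higher sensitivity.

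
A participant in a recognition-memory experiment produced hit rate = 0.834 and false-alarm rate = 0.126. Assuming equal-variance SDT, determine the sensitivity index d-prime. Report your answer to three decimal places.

z(0.834) = 0.9701, z(0.126) = -1.1455
d' = z(H) − z(FA) = 0.9701 − (-1.1455) = 2.1156

d-prime = 2.116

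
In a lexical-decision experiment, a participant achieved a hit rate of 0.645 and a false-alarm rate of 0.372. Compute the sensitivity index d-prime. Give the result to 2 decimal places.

d-prime = 0.70

z(H) = z(0.645) = 0.372
z(FA) = z(0.372) = -0.327
d' = z(H) − z(FA) = 0.372 − (-0.327) = 0.699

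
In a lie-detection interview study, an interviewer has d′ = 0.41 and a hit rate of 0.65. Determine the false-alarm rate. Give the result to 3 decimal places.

false-alarm rate = 0.490

z(hit rate) = z(0.65) = 0.3853
z(FA) = z(H) − d' = 0.3853 − 0.41 = -0.0247
false-alarm rate = Φ(-0.0247) = 0.4901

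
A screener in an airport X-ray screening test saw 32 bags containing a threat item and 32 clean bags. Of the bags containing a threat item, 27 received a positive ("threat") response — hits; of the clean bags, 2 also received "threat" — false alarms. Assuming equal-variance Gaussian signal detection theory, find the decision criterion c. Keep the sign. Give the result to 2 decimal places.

c = 0.26

H = 27/32 = 0.8438
FA = 2/32 = 0.0625
z(H) = 1.0102
z(FA) = -1.5341
c = −½·[z(H) + z(FA)] = −0.5 × (1.0102 + (-1.5341)) = 0.26195
c > 0: the screener has a conservative response bias.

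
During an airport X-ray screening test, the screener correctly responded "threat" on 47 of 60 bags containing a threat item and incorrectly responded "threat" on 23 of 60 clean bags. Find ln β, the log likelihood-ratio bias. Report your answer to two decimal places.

ln β = -0.26

H = 47/60 = 0.7833
FA = 23/60 = 0.3833
Φ⁻¹(H) = Φ⁻¹(0.7833) = 0.783
Φ⁻¹(FA) = Φ⁻¹(0.3833) = -0.297
ln β = −½·[z(H)² − z(FA)²] = −0.5 × (0.613 − 0.088) = -0.2625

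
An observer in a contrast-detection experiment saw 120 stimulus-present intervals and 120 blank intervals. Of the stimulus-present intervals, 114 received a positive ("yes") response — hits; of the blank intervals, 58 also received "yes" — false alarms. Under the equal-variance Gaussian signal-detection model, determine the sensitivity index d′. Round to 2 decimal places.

H = 114/120 = 0.9500
FA = 58/120 = 0.4833
z(H) = z(0.9500) = 1.645
z(FA) = z(0.4833) = -0.042
d' = z(H) − z(FA) = 1.645 − (-0.042) = 1.687

d′ = 1.69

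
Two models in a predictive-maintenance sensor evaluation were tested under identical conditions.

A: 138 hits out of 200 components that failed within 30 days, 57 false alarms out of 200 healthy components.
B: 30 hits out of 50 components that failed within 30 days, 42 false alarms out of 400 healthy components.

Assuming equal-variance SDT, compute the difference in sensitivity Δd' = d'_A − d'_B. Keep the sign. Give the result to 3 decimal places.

A: z(0.6900) = 0.4959, z(0.2850) = -0.5681, d' = 1.0640
B: z(0.6000) = 0.2533, z(0.1050) = -1.2536, d' = 1.5069
Δd' = d'_A − d'_B = 1.0640 − 1.5069 = -0.4429
B has the higher sensitivity.

Δd' = -0.443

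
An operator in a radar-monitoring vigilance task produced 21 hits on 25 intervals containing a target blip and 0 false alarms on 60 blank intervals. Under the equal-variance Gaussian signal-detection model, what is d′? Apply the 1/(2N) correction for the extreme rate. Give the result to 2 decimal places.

d′ = 3.39

The false-alarm rate is 0/60 = 0, so apply the 1/(2N) correction: FA → 1/(2·60) = 0.00833.
z(H) = z(0.84000) = 0.994
z(FA) = z(0.00833) = -2.394
d' = 0.994 − (-2.394) = 3.388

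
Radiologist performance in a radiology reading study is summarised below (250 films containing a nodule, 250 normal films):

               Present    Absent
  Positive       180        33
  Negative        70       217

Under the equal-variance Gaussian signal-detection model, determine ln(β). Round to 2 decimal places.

ln β = 0.45

H = 180/250 = 0.7200
FA = 33/250 = 0.1320
z(H) = z(0.7200) = 0.583
z(FA) = z(0.1320) = -1.117
ln β = −½·[z(H)² − z(FA)²] = −0.5 × (0.340 − 1.248) = 0.454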